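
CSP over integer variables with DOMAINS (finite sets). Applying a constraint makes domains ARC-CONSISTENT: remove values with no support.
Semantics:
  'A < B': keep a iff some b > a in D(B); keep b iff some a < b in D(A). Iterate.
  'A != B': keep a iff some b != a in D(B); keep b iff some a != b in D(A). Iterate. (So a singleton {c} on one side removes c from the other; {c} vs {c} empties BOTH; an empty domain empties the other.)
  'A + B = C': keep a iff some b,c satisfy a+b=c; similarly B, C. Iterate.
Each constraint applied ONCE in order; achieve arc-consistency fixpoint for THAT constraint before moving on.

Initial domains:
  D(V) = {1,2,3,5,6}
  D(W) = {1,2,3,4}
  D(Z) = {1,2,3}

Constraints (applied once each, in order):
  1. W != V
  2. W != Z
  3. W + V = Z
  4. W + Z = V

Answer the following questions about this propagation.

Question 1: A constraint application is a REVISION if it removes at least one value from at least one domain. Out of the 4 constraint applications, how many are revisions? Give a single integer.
Answer: 2

Derivation:
Constraint 1 (W != V) on D(W)={1,2,3,4} D(V)={1,2,3,5,6}: no change => not a revision
Constraint 2 (W != Z) on D(W)={1,2,3,4} D(Z)={1,2,3}: no change => not a revision
Constraint 3 (W + V = Z) on D(W)={1,2,3,4} D(V)={1,2,3,5,6} D(Z)={1,2,3}: W {1,2,3,4}->{1,2}; V {1,2,3,5,6}->{1,2}; Z {1,2,3}->{2,3} => REVISION
Constraint 4 (W + Z = V) on D(W)={1,2} D(Z)={2,3} D(V)={1,2}: W {1,2}->{}; Z {2,3}->{}; V {1,2}->{} => REVISION
Total revisions = 2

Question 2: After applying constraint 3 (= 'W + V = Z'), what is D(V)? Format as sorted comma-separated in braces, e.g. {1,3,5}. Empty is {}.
Constraint 1 (W != V) on D(W)={1,2,3,4} D(V)={1,2,3,5,6}: no change
Constraint 2 (W != Z) on D(W)={1,2,3,4} D(Z)={1,2,3}: no change
Constraint 3 (W + V = Z) on D(W)={1,2,3,4} D(V)={1,2,3,5,6} D(Z)={1,2,3}: W {1,2,3,4}->{1,2}; V {1,2,3,5,6}->{1,2}; Z {1,2,3}->{2,3}
So after constraint 3: D(V) = {1,2}

Answer: {1,2}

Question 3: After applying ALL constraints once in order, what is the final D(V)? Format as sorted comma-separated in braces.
Constraint 1 (W != V) on D(W)={1,2,3,4} D(V)={1,2,3,5,6}: no change
Constraint 2 (W != Z) on D(W)={1,2,3,4} D(Z)={1,2,3}: no change
Constraint 3 (W + V = Z) on D(W)={1,2,3,4} D(V)={1,2,3,5,6} D(Z)={1,2,3}: W {1,2,3,4}->{1,2}; V {1,2,3,5,6}->{1,2}; Z {1,2,3}->{2,3}
Constraint 4 (W + Z = V) on D(W)={1,2} D(Z)={2,3} D(V)={1,2}: W {1,2}->{}; Z {2,3}->{}; V {1,2}->{}
So after all 4 constraints: D(V) = {}

Answer: {}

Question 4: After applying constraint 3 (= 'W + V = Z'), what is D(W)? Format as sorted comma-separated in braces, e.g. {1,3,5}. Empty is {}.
Constraint 1 (W != V) on D(W)={1,2,3,4} D(V)={1,2,3,5,6}: no change
Constraint 2 (W != Z) on D(W)={1,2,3,4} D(Z)={1,2,3}: no change
Constraint 3 (W + V = Z) on D(W)={1,2,3,4} D(V)={1,2,3,5,6} D(Z)={1,2,3}: W {1,2,3,4}->{1,2}; V {1,2,3,5,6}->{1,2}; Z {1,2,3}->{2,3}
So after constraint 3: D(W) = {1,2}

Answer: {1,2}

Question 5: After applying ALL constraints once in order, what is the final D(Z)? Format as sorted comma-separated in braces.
Answer: {}

Derivation:
Constraint 1 (W != V) on D(W)={1,2,3,4} D(V)={1,2,3,5,6}: no change
Constraint 2 (W != Z) on D(W)={1,2,3,4} D(Z)={1,2,3}: no change
Constraint 3 (W + V = Z) on D(W)={1,2,3,4} D(V)={1,2,3,5,6} D(Z)={1,2,3}: W {1,2,3,4}->{1,2}; V {1,2,3,5,6}->{1,2}; Z {1,2,3}->{2,3}
Constraint 4 (W + Z = V) on D(W)={1,2} D(Z)={2,3} D(V)={1,2}: W {1,2}->{}; Z {2,3}->{}; V {1,2}->{}
So after all 4 constraints: D(Z) = {}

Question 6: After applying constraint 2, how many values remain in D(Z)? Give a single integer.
Constraint 1 (W != V) on D(W)={1,2,3,4} D(V)={1,2,3,5,6}: no change
Constraint 2 (W != Z) on D(W)={1,2,3,4} D(Z)={1,2,3}: no change
So after constraint 2: D(Z)={1,2,3}, size = 3

Answer: 3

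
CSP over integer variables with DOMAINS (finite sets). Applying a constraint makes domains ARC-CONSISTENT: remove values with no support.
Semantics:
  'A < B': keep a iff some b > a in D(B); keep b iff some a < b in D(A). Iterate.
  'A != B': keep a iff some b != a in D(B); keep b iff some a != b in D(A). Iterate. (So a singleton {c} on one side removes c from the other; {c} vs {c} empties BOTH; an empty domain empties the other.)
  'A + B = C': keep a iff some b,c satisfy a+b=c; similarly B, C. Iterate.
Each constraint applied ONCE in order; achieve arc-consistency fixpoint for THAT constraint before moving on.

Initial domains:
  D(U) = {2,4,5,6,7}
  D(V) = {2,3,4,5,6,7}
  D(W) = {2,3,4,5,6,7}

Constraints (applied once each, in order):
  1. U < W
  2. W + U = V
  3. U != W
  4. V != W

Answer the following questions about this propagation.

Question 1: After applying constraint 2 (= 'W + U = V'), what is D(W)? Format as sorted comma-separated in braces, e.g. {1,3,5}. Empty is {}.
Answer: {3,4,5}

Derivation:
Constraint 1 (U < W) on D(U)={2,4,5,6,7} D(W)={2,3,4,5,6,7}: U {2,4,5,6,7}->{2,4,5,6}; W {2,3,4,5,6,7}->{3,4,5,6,7}
Constraint 2 (W + U = V) on D(W)={3,4,5,6,7} D(U)={2,4,5,6} D(V)={2,3,4,5,6,7}: W {3,4,5,6,7}->{3,4,5}; U {2,4,5,6}->{2,4}; V {2,3,4,5,6,7}->{5,6,7}
So after constraint 2: D(W) = {3,4,5}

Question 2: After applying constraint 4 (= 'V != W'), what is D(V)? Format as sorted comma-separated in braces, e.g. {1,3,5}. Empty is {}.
Answer: {5,6,7}

Derivation:
Constraint 1 (U < W) on D(U)={2,4,5,6,7} D(W)={2,3,4,5,6,7}: U {2,4,5,6,7}->{2,4,5,6}; W {2,3,4,5,6,7}->{3,4,5,6,7}
Constraint 2 (W + U = V) on D(W)={3,4,5,6,7} D(U)={2,4,5,6} D(V)={2,3,4,5,6,7}: W {3,4,5,6,7}->{3,4,5}; U {2,4,5,6}->{2,4}; V {2,3,4,5,6,7}->{5,6,7}
Constraint 3 (U != W) on D(U)={2,4} D(W)={3,4,5}: no change
Constraint 4 (V != W) on D(V)={5,6,7} D(W)={3,4,5}: no change
So after constraint 4: D(V) = {5,6,7}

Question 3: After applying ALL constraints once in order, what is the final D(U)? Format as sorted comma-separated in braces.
Answer: {2,4}

Derivation:
Constraint 1 (U < W) on D(U)={2,4,5,6,7} D(W)={2,3,4,5,6,7}: U {2,4,5,6,7}->{2,4,5,6}; W {2,3,4,5,6,7}->{3,4,5,6,7}
Constraint 2 (W + U = V) on D(W)={3,4,5,6,7} D(U)={2,4,5,6} D(V)={2,3,4,5,6,7}: W {3,4,5,6,7}->{3,4,5}; U {2,4,5,6}->{2,4}; V {2,3,4,5,6,7}->{5,6,7}
Constraint 3 (U != W) on D(U)={2,4} D(W)={3,4,5}: no change
Constraint 4 (V != W) on D(V)={5,6,7} D(W)={3,4,5}: no change
So after all 4 constraints: D(U) = {2,4}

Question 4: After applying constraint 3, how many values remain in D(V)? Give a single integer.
Constraint 1 (U < W) on D(U)={2,4,5,6,7} D(W)={2,3,4,5,6,7}: U {2,4,5,6,7}->{2,4,5,6}; W {2,3,4,5,6,7}->{3,4,5,6,7}
Constraint 2 (W + U = V) on D(W)={3,4,5,6,7} D(U)={2,4,5,6} D(V)={2,3,4,5,6,7}: W {3,4,5,6,7}->{3,4,5}; U {2,4,5,6}->{2,4}; V {2,3,4,5,6,7}->{5,6,7}
Constraint 3 (U != W) on D(U)={2,4} D(W)={3,4,5}: no change
So after constraint 3: D(V)={5,6,7}, size = 3

Answer: 3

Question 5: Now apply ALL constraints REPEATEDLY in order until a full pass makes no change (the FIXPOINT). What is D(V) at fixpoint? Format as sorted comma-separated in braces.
pass 0 (initial): D(V)={2,3,4,5,6,7}
pass 1: U {2,4,5,6,7}->{2,4}; V {2,3,4,5,6,7}->{5,6,7}; W {2,3,4,5,6,7}->{3,4,5}
pass 2: no change
Fixpoint after 2 passes: D(V) = {5,6,7}

Answer: {5,6,7}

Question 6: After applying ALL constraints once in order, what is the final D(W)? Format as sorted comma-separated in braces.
Constraint 1 (U < W) on D(U)={2,4,5,6,7} D(W)={2,3,4,5,6,7}: U {2,4,5,6,7}->{2,4,5,6}; W {2,3,4,5,6,7}->{3,4,5,6,7}
Constraint 2 (W + U = V) on D(W)={3,4,5,6,7} D(U)={2,4,5,6} D(V)={2,3,4,5,6,7}: W {3,4,5,6,7}->{3,4,5}; U {2,4,5,6}->{2,4}; V {2,3,4,5,6,7}->{5,6,7}
Constraint 3 (U != W) on D(U)={2,4} D(W)={3,4,5}: no change
Constraint 4 (V != W) on D(V)={5,6,7} D(W)={3,4,5}: no change
So after all 4 constraints: D(W) = {3,4,5}

Answer: {3,4,5}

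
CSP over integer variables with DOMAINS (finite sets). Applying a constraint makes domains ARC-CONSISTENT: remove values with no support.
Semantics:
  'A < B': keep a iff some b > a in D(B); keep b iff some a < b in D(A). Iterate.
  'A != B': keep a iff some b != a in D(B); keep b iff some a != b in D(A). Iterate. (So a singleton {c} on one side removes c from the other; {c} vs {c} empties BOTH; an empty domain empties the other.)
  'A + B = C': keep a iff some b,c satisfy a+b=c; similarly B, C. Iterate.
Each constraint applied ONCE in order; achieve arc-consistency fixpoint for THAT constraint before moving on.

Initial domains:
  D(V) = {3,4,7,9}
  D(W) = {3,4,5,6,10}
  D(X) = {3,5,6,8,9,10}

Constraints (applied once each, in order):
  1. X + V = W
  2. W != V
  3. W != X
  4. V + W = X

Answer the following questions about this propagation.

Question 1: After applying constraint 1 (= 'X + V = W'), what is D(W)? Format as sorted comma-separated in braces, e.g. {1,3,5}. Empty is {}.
Constraint 1 (X + V = W) on D(X)={3,5,6,8,9,10} D(V)={3,4,7,9} D(W)={3,4,5,6,10}: X {3,5,6,8,9,10}->{3,6}; V {3,4,7,9}->{3,4,7}; W {3,4,5,6,10}->{6,10}
So after constraint 1: D(W) = {6,10}

Answer: {6,10}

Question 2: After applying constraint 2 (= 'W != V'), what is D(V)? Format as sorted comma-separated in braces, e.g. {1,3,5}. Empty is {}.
Answer: {3,4,7}

Derivation:
Constraint 1 (X + V = W) on D(X)={3,5,6,8,9,10} D(V)={3,4,7,9} D(W)={3,4,5,6,10}: X {3,5,6,8,9,10}->{3,6}; V {3,4,7,9}->{3,4,7}; W {3,4,5,6,10}->{6,10}
Constraint 2 (W != V) on D(W)={6,10} D(V)={3,4,7}: no change
So after constraint 2: D(V) = {3,4,7}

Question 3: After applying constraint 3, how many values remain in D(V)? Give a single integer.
Answer: 3

Derivation:
Constraint 1 (X + V = W) on D(X)={3,5,6,8,9,10} D(V)={3,4,7,9} D(W)={3,4,5,6,10}: X {3,5,6,8,9,10}->{3,6}; V {3,4,7,9}->{3,4,7}; W {3,4,5,6,10}->{6,10}
Constraint 2 (W != V) on D(W)={6,10} D(V)={3,4,7}: no change
Constraint 3 (W != X) on D(W)={6,10} D(X)={3,6}: no change
So after constraint 3: D(V)={3,4,7}, size = 3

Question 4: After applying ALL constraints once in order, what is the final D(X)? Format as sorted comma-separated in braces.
Answer: {}

Derivation:
Constraint 1 (X + V = W) on D(X)={3,5,6,8,9,10} D(V)={3,4,7,9} D(W)={3,4,5,6,10}: X {3,5,6,8,9,10}->{3,6}; V {3,4,7,9}->{3,4,7}; W {3,4,5,6,10}->{6,10}
Constraint 2 (W != V) on D(W)={6,10} D(V)={3,4,7}: no change
Constraint 3 (W != X) on D(W)={6,10} D(X)={3,6}: no change
Constraint 4 (V + W = X) on D(V)={3,4,7} D(W)={6,10} D(X)={3,6}: V {3,4,7}->{}; W {6,10}->{}; X {3,6}->{}
So after all 4 constraints: D(X) = {}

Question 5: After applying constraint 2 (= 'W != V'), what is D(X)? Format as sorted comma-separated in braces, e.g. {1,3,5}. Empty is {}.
Answer: {3,6}

Derivation:
Constraint 1 (X + V = W) on D(X)={3,5,6,8,9,10} D(V)={3,4,7,9} D(W)={3,4,5,6,10}: X {3,5,6,8,9,10}->{3,6}; V {3,4,7,9}->{3,4,7}; W {3,4,5,6,10}->{6,10}
Constraint 2 (W != V) on D(W)={6,10} D(V)={3,4,7}: no change
So after constraint 2: D(X) = {3,6}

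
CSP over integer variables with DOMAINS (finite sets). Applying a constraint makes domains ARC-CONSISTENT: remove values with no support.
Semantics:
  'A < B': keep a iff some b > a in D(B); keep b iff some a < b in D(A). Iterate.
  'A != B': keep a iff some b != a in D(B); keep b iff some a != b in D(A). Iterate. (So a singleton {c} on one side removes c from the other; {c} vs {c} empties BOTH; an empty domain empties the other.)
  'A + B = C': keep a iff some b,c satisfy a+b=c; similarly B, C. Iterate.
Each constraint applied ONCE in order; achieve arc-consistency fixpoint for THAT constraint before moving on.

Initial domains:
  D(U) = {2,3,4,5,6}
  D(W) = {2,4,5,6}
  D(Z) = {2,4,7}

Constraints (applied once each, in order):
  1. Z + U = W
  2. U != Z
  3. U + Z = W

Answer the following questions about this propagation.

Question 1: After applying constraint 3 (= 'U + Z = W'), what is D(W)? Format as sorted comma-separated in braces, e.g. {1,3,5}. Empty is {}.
Constraint 1 (Z + U = W) on D(Z)={2,4,7} D(U)={2,3,4,5,6} D(W)={2,4,5,6}: Z {2,4,7}->{2,4}; U {2,3,4,5,6}->{2,3,4}; W {2,4,5,6}->{4,5,6}
Constraint 2 (U != Z) on D(U)={2,3,4} D(Z)={2,4}: no change
Constraint 3 (U + Z = W) on D(U)={2,3,4} D(Z)={2,4} D(W)={4,5,6}: no change
So after constraint 3: D(W) = {4,5,6}

Answer: {4,5,6}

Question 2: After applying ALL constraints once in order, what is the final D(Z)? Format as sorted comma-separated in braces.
Answer: {2,4}

Derivation:
Constraint 1 (Z + U = W) on D(Z)={2,4,7} D(U)={2,3,4,5,6} D(W)={2,4,5,6}: Z {2,4,7}->{2,4}; U {2,3,4,5,6}->{2,3,4}; W {2,4,5,6}->{4,5,6}
Constraint 2 (U != Z) on D(U)={2,3,4} D(Z)={2,4}: no change
Constraint 3 (U + Z = W) on D(U)={2,3,4} D(Z)={2,4} D(W)={4,5,6}: no change
So after all 3 constraints: D(Z) = {2,4}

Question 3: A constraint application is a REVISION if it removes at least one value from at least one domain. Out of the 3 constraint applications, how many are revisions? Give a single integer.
Answer: 1

Derivation:
Constraint 1 (Z + U = W) on D(Z)={2,4,7} D(U)={2,3,4,5,6} D(W)={2,4,5,6}: Z {2,4,7}->{2,4}; U {2,3,4,5,6}->{2,3,4}; W {2,4,5,6}->{4,5,6} => REVISION
Constraint 2 (U != Z) on D(U)={2,3,4} D(Z)={2,4}: no change => not a revision
Constraint 3 (U + Z = W) on D(U)={2,3,4} D(Z)={2,4} D(W)={4,5,6}: no change => not a revision
Total revisions = 1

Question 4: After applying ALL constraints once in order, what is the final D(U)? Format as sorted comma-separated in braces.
Constraint 1 (Z + U = W) on D(Z)={2,4,7} D(U)={2,3,4,5,6} D(W)={2,4,5,6}: Z {2,4,7}->{2,4}; U {2,3,4,5,6}->{2,3,4}; W {2,4,5,6}->{4,5,6}
Constraint 2 (U != Z) on D(U)={2,3,4} D(Z)={2,4}: no change
Constraint 3 (U + Z = W) on D(U)={2,3,4} D(Z)={2,4} D(W)={4,5,6}: no change
So after all 3 constraints: D(U) = {2,3,4}

Answer: {2,3,4}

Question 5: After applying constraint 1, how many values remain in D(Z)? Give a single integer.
Answer: 2

Derivation:
Constraint 1 (Z + U = W) on D(Z)={2,4,7} D(U)={2,3,4,5,6} D(W)={2,4,5,6}: Z {2,4,7}->{2,4}; U {2,3,4,5,6}->{2,3,4}; W {2,4,5,6}->{4,5,6}
So after constraint 1: D(Z)={2,4}, size = 2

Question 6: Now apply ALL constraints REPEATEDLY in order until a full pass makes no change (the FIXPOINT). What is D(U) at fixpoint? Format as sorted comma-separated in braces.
Answer: {2,3,4}

Derivation:
pass 0 (initial): D(U)={2,3,4,5,6}
pass 1: U {2,3,4,5,6}->{2,3,4}; W {2,4,5,6}->{4,5,6}; Z {2,4,7}->{2,4}
pass 2: no change
Fixpoint after 2 passes: D(U) = {2,3,4}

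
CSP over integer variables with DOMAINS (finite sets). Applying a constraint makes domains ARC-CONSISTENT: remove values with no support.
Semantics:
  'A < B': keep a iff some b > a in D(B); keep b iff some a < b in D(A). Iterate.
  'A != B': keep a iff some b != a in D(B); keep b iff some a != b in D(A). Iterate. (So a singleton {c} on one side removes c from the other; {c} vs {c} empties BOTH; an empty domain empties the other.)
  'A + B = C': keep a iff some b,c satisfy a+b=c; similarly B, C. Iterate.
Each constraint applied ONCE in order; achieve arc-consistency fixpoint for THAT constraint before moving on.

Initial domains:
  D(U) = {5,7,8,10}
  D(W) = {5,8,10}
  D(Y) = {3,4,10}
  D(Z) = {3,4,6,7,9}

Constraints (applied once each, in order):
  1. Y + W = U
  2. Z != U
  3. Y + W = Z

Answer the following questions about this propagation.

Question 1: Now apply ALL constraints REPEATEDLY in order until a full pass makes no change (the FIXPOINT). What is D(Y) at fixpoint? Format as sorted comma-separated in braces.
pass 0 (initial): D(Y)={3,4,10}
pass 1: U {5,7,8,10}->{8}; W {5,8,10}->{}; Y {3,4,10}->{}; Z {3,4,6,7,9}->{}
pass 2: U {8}->{}
pass 3: no change
Fixpoint after 3 passes: D(Y) = {}

Answer: {}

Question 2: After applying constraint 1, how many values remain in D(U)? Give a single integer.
Answer: 1

Derivation:
Constraint 1 (Y + W = U) on D(Y)={3,4,10} D(W)={5,8,10} D(U)={5,7,8,10}: Y {3,4,10}->{3}; W {5,8,10}->{5}; U {5,7,8,10}->{8}
So after constraint 1: D(U)={8}, size = 1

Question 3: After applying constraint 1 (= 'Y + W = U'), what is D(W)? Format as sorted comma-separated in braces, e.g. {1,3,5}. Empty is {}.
Answer: {5}

Derivation:
Constraint 1 (Y + W = U) on D(Y)={3,4,10} D(W)={5,8,10} D(U)={5,7,8,10}: Y {3,4,10}->{3}; W {5,8,10}->{5}; U {5,7,8,10}->{8}
So after constraint 1: D(W) = {5}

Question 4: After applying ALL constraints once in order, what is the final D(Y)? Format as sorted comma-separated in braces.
Constraint 1 (Y + W = U) on D(Y)={3,4,10} D(W)={5,8,10} D(U)={5,7,8,10}: Y {3,4,10}->{3}; W {5,8,10}->{5}; U {5,7,8,10}->{8}
Constraint 2 (Z != U) on D(Z)={3,4,6,7,9} D(U)={8}: no change
Constraint 3 (Y + W = Z) on D(Y)={3} D(W)={5} D(Z)={3,4,6,7,9}: Y {3}->{}; W {5}->{}; Z {3,4,6,7,9}->{}
So after all 3 constraints: D(Y) = {}

Answer: {}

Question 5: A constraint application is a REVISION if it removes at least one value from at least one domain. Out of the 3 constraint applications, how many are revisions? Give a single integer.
Answer: 2

Derivation:
Constraint 1 (Y + W = U) on D(Y)={3,4,10} D(W)={5,8,10} D(U)={5,7,8,10}: Y {3,4,10}->{3}; W {5,8,10}->{5}; U {5,7,8,10}->{8} => REVISION
Constraint 2 (Z != U) on D(Z)={3,4,6,7,9} D(U)={8}: no change => not a revision
Constraint 3 (Y + W = Z) on D(Y)={3} D(W)={5} D(Z)={3,4,6,7,9}: Y {3}->{}; W {5}->{}; Z {3,4,6,7,9}->{} => REVISION
Total revisions = 2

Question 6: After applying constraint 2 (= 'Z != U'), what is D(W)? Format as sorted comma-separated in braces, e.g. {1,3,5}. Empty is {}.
Answer: {5}

Derivation:
Constraint 1 (Y + W = U) on D(Y)={3,4,10} D(W)={5,8,10} D(U)={5,7,8,10}: Y {3,4,10}->{3}; W {5,8,10}->{5}; U {5,7,8,10}->{8}
Constraint 2 (Z != U) on D(Z)={3,4,6,7,9} D(U)={8}: no change
So after constraint 2: D(W) = {5}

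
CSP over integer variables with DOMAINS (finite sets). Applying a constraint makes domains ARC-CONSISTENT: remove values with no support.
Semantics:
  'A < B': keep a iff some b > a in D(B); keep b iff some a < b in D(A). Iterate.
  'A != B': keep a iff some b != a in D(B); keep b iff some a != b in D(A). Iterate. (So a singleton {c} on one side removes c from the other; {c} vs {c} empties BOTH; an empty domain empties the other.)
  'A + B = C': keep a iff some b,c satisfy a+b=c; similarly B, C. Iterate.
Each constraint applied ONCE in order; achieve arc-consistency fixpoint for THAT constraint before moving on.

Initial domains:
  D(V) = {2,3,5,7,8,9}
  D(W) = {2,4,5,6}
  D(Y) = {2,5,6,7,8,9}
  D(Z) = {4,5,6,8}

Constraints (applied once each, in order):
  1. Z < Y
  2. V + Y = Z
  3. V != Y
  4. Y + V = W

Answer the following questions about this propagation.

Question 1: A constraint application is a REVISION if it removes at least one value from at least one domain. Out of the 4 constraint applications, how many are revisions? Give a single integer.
Constraint 1 (Z < Y) on D(Z)={4,5,6,8} D(Y)={2,5,6,7,8,9}: Y {2,5,6,7,8,9}->{5,6,7,8,9} => REVISION
Constraint 2 (V + Y = Z) on D(V)={2,3,5,7,8,9} D(Y)={5,6,7,8,9} D(Z)={4,5,6,8}: V {2,3,5,7,8,9}->{2,3}; Y {5,6,7,8,9}->{5,6}; Z {4,5,6,8}->{8} => REVISION
Constraint 3 (V != Y) on D(V)={2,3} D(Y)={5,6}: no change => not a revision
Constraint 4 (Y + V = W) on D(Y)={5,6} D(V)={2,3} D(W)={2,4,5,6}: Y {5,6}->{}; V {2,3}->{}; W {2,4,5,6}->{} => REVISION
Total revisions = 3

Answer: 3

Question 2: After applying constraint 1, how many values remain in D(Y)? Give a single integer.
Answer: 5

Derivation:
Constraint 1 (Z < Y) on D(Z)={4,5,6,8} D(Y)={2,5,6,7,8,9}: Y {2,5,6,7,8,9}->{5,6,7,8,9}
So after constraint 1: D(Y)={5,6,7,8,9}, size = 5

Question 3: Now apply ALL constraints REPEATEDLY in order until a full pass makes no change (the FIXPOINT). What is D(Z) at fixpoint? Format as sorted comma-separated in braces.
Answer: {}

Derivation:
pass 0 (initial): D(Z)={4,5,6,8}
pass 1: V {2,3,5,7,8,9}->{}; W {2,4,5,6}->{}; Y {2,5,6,7,8,9}->{}; Z {4,5,6,8}->{8}
pass 2: Z {8}->{}
pass 3: no change
Fixpoint after 3 passes: D(Z) = {}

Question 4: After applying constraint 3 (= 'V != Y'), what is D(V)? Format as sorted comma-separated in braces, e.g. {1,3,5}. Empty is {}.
Answer: {2,3}

Derivation:
Constraint 1 (Z < Y) on D(Z)={4,5,6,8} D(Y)={2,5,6,7,8,9}: Y {2,5,6,7,8,9}->{5,6,7,8,9}
Constraint 2 (V + Y = Z) on D(V)={2,3,5,7,8,9} D(Y)={5,6,7,8,9} D(Z)={4,5,6,8}: V {2,3,5,7,8,9}->{2,3}; Y {5,6,7,8,9}->{5,6}; Z {4,5,6,8}->{8}
Constraint 3 (V != Y) on D(V)={2,3} D(Y)={5,6}: no change
So after constraint 3: D(V) = {2,3}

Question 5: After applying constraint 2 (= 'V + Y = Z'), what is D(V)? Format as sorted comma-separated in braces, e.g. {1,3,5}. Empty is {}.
Answer: {2,3}

Derivation:
Constraint 1 (Z < Y) on D(Z)={4,5,6,8} D(Y)={2,5,6,7,8,9}: Y {2,5,6,7,8,9}->{5,6,7,8,9}
Constraint 2 (V + Y = Z) on D(V)={2,3,5,7,8,9} D(Y)={5,6,7,8,9} D(Z)={4,5,6,8}: V {2,3,5,7,8,9}->{2,3}; Y {5,6,7,8,9}->{5,6}; Z {4,5,6,8}->{8}
So after constraint 2: D(V) = {2,3}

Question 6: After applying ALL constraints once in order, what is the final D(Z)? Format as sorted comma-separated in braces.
Constraint 1 (Z < Y) on D(Z)={4,5,6,8} D(Y)={2,5,6,7,8,9}: Y {2,5,6,7,8,9}->{5,6,7,8,9}
Constraint 2 (V + Y = Z) on D(V)={2,3,5,7,8,9} D(Y)={5,6,7,8,9} D(Z)={4,5,6,8}: V {2,3,5,7,8,9}->{2,3}; Y {5,6,7,8,9}->{5,6}; Z {4,5,6,8}->{8}
Constraint 3 (V != Y) on D(V)={2,3} D(Y)={5,6}: no change
Constraint 4 (Y + V = W) on D(Y)={5,6} D(V)={2,3} D(W)={2,4,5,6}: Y {5,6}->{}; V {2,3}->{}; W {2,4,5,6}->{}
So after all 4 constraints: D(Z) = {8}

Answer: {8}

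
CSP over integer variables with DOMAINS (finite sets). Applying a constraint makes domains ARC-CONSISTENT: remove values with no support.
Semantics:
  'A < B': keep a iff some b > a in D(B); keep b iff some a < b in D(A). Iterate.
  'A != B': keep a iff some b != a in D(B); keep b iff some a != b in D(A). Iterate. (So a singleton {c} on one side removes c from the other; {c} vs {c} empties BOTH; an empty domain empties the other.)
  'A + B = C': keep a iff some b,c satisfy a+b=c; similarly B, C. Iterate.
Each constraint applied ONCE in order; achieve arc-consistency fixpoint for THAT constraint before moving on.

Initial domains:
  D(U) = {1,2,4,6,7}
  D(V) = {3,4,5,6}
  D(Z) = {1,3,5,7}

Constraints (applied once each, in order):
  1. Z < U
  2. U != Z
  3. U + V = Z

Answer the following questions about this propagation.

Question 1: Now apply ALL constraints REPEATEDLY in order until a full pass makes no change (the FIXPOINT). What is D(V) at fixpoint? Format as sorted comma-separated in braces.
Answer: {}

Derivation:
pass 0 (initial): D(V)={3,4,5,6}
pass 1: U {1,2,4,6,7}->{2}; V {3,4,5,6}->{3}; Z {1,3,5,7}->{5}
pass 2: U {2}->{}; V {3}->{}; Z {5}->{}
pass 3: no change
Fixpoint after 3 passes: D(V) = {}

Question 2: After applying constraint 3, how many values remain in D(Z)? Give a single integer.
Answer: 1

Derivation:
Constraint 1 (Z < U) on D(Z)={1,3,5,7} D(U)={1,2,4,6,7}: Z {1,3,5,7}->{1,3,5}; U {1,2,4,6,7}->{2,4,6,7}
Constraint 2 (U != Z) on D(U)={2,4,6,7} D(Z)={1,3,5}: no change
Constraint 3 (U + V = Z) on D(U)={2,4,6,7} D(V)={3,4,5,6} D(Z)={1,3,5}: U {2,4,6,7}->{2}; V {3,4,5,6}->{3}; Z {1,3,5}->{5}
So after constraint 3: D(Z)={5}, size = 1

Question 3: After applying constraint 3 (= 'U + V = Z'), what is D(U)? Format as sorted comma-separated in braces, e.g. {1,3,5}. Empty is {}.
Answer: {2}

Derivation:
Constraint 1 (Z < U) on D(Z)={1,3,5,7} D(U)={1,2,4,6,7}: Z {1,3,5,7}->{1,3,5}; U {1,2,4,6,7}->{2,4,6,7}
Constraint 2 (U != Z) on D(U)={2,4,6,7} D(Z)={1,3,5}: no change
Constraint 3 (U + V = Z) on D(U)={2,4,6,7} D(V)={3,4,5,6} D(Z)={1,3,5}: U {2,4,6,7}->{2}; V {3,4,5,6}->{3}; Z {1,3,5}->{5}
So after constraint 3: D(U) = {2}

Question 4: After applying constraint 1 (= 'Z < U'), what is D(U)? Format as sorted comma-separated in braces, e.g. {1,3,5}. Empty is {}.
Constraint 1 (Z < U) on D(Z)={1,3,5,7} D(U)={1,2,4,6,7}: Z {1,3,5,7}->{1,3,5}; U {1,2,4,6,7}->{2,4,6,7}
So after constraint 1: D(U) = {2,4,6,7}

Answer: {2,4,6,7}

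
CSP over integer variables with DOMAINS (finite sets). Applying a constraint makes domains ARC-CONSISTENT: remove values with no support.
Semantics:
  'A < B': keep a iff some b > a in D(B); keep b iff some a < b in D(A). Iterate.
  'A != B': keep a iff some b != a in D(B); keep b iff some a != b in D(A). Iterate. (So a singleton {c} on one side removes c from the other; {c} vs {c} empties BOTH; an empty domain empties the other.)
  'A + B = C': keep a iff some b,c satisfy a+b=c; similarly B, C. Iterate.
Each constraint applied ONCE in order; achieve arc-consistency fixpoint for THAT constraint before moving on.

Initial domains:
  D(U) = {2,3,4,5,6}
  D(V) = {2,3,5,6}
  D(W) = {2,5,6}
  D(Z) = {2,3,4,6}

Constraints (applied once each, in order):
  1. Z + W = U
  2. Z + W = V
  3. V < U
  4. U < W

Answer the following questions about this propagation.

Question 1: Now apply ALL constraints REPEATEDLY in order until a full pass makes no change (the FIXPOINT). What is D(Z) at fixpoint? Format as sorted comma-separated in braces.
pass 0 (initial): D(Z)={2,3,4,6}
pass 1: U {2,3,4,5,6}->{}; V {2,3,5,6}->{5}; W {2,5,6}->{}; Z {2,3,4,6}->{3,4}
pass 2: V {5}->{}; Z {3,4}->{}
pass 3: no change
Fixpoint after 3 passes: D(Z) = {}

Answer: {}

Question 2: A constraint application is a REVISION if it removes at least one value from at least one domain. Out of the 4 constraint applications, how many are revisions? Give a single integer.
Constraint 1 (Z + W = U) on D(Z)={2,3,4,6} D(W)={2,5,6} D(U)={2,3,4,5,6}: Z {2,3,4,6}->{2,3,4}; W {2,5,6}->{2}; U {2,3,4,5,6}->{4,5,6} => REVISION
Constraint 2 (Z + W = V) on D(Z)={2,3,4} D(W)={2} D(V)={2,3,5,6}: Z {2,3,4}->{3,4}; V {2,3,5,6}->{5,6} => REVISION
Constraint 3 (V < U) on D(V)={5,6} D(U)={4,5,6}: V {5,6}->{5}; U {4,5,6}->{6} => REVISION
Constraint 4 (U < W) on D(U)={6} D(W)={2}: U {6}->{}; W {2}->{} => REVISION
Total revisions = 4

Answer: 4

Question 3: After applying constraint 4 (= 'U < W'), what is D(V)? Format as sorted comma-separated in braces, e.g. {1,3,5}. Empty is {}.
Answer: {5}

Derivation:
Constraint 1 (Z + W = U) on D(Z)={2,3,4,6} D(W)={2,5,6} D(U)={2,3,4,5,6}: Z {2,3,4,6}->{2,3,4}; W {2,5,6}->{2}; U {2,3,4,5,6}->{4,5,6}
Constraint 2 (Z + W = V) on D(Z)={2,3,4} D(W)={2} D(V)={2,3,5,6}: Z {2,3,4}->{3,4}; V {2,3,5,6}->{5,6}
Constraint 3 (V < U) on D(V)={5,6} D(U)={4,5,6}: V {5,6}->{5}; U {4,5,6}->{6}
Constraint 4 (U < W) on D(U)={6} D(W)={2}: U {6}->{}; W {2}->{}
So after constraint 4: D(V) = {5}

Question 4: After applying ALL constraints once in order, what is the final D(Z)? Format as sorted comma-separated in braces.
Constraint 1 (Z + W = U) on D(Z)={2,3,4,6} D(W)={2,5,6} D(U)={2,3,4,5,6}: Z {2,3,4,6}->{2,3,4}; W {2,5,6}->{2}; U {2,3,4,5,6}->{4,5,6}
Constraint 2 (Z + W = V) on D(Z)={2,3,4} D(W)={2} D(V)={2,3,5,6}: Z {2,3,4}->{3,4}; V {2,3,5,6}->{5,6}
Constraint 3 (V < U) on D(V)={5,6} D(U)={4,5,6}: V {5,6}->{5}; U {4,5,6}->{6}
Constraint 4 (U < W) on D(U)={6} D(W)={2}: U {6}->{}; W {2}->{}
So after all 4 constraints: D(Z) = {3,4}

Answer: {3,4}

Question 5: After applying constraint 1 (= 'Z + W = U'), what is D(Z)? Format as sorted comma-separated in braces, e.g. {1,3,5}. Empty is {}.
Constraint 1 (Z + W = U) on D(Z)={2,3,4,6} D(W)={2,5,6} D(U)={2,3,4,5,6}: Z {2,3,4,6}->{2,3,4}; W {2,5,6}->{2}; U {2,3,4,5,6}->{4,5,6}
So after constraint 1: D(Z) = {2,3,4}

Answer: {2,3,4}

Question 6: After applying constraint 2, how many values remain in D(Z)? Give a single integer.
Constraint 1 (Z + W = U) on D(Z)={2,3,4,6} D(W)={2,5,6} D(U)={2,3,4,5,6}: Z {2,3,4,6}->{2,3,4}; W {2,5,6}->{2}; U {2,3,4,5,6}->{4,5,6}
Constraint 2 (Z + W = V) on D(Z)={2,3,4} D(W)={2} D(V)={2,3,5,6}: Z {2,3,4}->{3,4}; V {2,3,5,6}->{5,6}
So after constraint 2: D(Z)={3,4}, size = 2

Answer: 2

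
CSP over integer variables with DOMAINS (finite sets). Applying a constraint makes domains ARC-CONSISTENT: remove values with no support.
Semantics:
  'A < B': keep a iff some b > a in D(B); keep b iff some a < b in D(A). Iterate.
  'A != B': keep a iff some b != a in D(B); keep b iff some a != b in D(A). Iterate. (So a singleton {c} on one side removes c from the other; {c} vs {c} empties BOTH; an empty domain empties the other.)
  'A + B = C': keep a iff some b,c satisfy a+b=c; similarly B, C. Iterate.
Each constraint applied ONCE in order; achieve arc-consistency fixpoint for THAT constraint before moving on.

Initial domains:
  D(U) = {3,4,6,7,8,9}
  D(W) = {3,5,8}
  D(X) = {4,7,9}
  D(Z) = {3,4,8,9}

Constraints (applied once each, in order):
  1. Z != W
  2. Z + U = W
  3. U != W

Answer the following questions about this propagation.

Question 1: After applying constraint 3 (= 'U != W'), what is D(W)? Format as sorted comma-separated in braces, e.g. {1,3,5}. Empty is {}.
Answer: {8}

Derivation:
Constraint 1 (Z != W) on D(Z)={3,4,8,9} D(W)={3,5,8}: no change
Constraint 2 (Z + U = W) on D(Z)={3,4,8,9} D(U)={3,4,6,7,8,9} D(W)={3,5,8}: Z {3,4,8,9}->{4}; U {3,4,6,7,8,9}->{4}; W {3,5,8}->{8}
Constraint 3 (U != W) on D(U)={4} D(W)={8}: no change
So after constraint 3: D(W) = {8}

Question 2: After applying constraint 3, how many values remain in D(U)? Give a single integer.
Constraint 1 (Z != W) on D(Z)={3,4,8,9} D(W)={3,5,8}: no change
Constraint 2 (Z + U = W) on D(Z)={3,4,8,9} D(U)={3,4,6,7,8,9} D(W)={3,5,8}: Z {3,4,8,9}->{4}; U {3,4,6,7,8,9}->{4}; W {3,5,8}->{8}
Constraint 3 (U != W) on D(U)={4} D(W)={8}: no change
So after constraint 3: D(U)={4}, size = 1

Answer: 1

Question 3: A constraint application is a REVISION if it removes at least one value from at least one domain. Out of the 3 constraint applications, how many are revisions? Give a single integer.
Answer: 1

Derivation:
Constraint 1 (Z != W) on D(Z)={3,4,8,9} D(W)={3,5,8}: no change => not a revision
Constraint 2 (Z + U = W) on D(Z)={3,4,8,9} D(U)={3,4,6,7,8,9} D(W)={3,5,8}: Z {3,4,8,9}->{4}; U {3,4,6,7,8,9}->{4}; W {3,5,8}->{8} => REVISION
Constraint 3 (U != W) on D(U)={4} D(W)={8}: no change => not a revision
Total revisions = 1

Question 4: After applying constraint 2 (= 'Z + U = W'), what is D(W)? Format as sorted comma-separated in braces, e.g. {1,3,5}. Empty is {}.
Answer: {8}

Derivation:
Constraint 1 (Z != W) on D(Z)={3,4,8,9} D(W)={3,5,8}: no change
Constraint 2 (Z + U = W) on D(Z)={3,4,8,9} D(U)={3,4,6,7,8,9} D(W)={3,5,8}: Z {3,4,8,9}->{4}; U {3,4,6,7,8,9}->{4}; W {3,5,8}->{8}
So after constraint 2: D(W) = {8}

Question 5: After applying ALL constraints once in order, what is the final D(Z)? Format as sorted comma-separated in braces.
Constraint 1 (Z != W) on D(Z)={3,4,8,9} D(W)={3,5,8}: no change
Constraint 2 (Z + U = W) on D(Z)={3,4,8,9} D(U)={3,4,6,7,8,9} D(W)={3,5,8}: Z {3,4,8,9}->{4}; U {3,4,6,7,8,9}->{4}; W {3,5,8}->{8}
Constraint 3 (U != W) on D(U)={4} D(W)={8}: no change
So after all 3 constraints: D(Z) = {4}

Answer: {4}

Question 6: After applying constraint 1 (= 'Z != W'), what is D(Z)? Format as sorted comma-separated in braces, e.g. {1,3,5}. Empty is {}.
Answer: {3,4,8,9}

Derivation:
Constraint 1 (Z != W) on D(Z)={3,4,8,9} D(W)={3,5,8}: no change
So after constraint 1: D(Z) = {3,4,8,9}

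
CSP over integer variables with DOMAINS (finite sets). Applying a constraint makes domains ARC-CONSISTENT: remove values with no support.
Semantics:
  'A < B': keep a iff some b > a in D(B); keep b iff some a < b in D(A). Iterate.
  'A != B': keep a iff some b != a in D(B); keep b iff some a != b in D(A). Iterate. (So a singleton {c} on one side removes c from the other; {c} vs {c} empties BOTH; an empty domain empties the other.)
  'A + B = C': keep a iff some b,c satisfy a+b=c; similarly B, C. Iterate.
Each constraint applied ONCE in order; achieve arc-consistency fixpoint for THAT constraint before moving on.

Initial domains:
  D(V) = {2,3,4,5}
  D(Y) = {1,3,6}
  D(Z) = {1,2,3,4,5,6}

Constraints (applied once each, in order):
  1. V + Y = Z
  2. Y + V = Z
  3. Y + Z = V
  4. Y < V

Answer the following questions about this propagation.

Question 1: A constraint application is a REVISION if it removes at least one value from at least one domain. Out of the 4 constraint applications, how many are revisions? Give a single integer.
Constraint 1 (V + Y = Z) on D(V)={2,3,4,5} D(Y)={1,3,6} D(Z)={1,2,3,4,5,6}: Y {1,3,6}->{1,3}; Z {1,2,3,4,5,6}->{3,4,5,6} => REVISION
Constraint 2 (Y + V = Z) on D(Y)={1,3} D(V)={2,3,4,5} D(Z)={3,4,5,6}: no change => not a revision
Constraint 3 (Y + Z = V) on D(Y)={1,3} D(Z)={3,4,5,6} D(V)={2,3,4,5}: Y {1,3}->{1}; Z {3,4,5,6}->{3,4}; V {2,3,4,5}->{4,5} => REVISION
Constraint 4 (Y < V) on D(Y)={1} D(V)={4,5}: no change => not a revision
Total revisions = 2

Answer: 2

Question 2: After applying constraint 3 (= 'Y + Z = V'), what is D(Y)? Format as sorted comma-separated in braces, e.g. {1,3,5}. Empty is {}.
Answer: {1}

Derivation:
Constraint 1 (V + Y = Z) on D(V)={2,3,4,5} D(Y)={1,3,6} D(Z)={1,2,3,4,5,6}: Y {1,3,6}->{1,3}; Z {1,2,3,4,5,6}->{3,4,5,6}
Constraint 2 (Y + V = Z) on D(Y)={1,3} D(V)={2,3,4,5} D(Z)={3,4,5,6}: no change
Constraint 3 (Y + Z = V) on D(Y)={1,3} D(Z)={3,4,5,6} D(V)={2,3,4,5}: Y {1,3}->{1}; Z {3,4,5,6}->{3,4}; V {2,3,4,5}->{4,5}
So after constraint 3: D(Y) = {1}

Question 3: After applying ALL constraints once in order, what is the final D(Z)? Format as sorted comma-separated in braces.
Constraint 1 (V + Y = Z) on D(V)={2,3,4,5} D(Y)={1,3,6} D(Z)={1,2,3,4,5,6}: Y {1,3,6}->{1,3}; Z {1,2,3,4,5,6}->{3,4,5,6}
Constraint 2 (Y + V = Z) on D(Y)={1,3} D(V)={2,3,4,5} D(Z)={3,4,5,6}: no change
Constraint 3 (Y + Z = V) on D(Y)={1,3} D(Z)={3,4,5,6} D(V)={2,3,4,5}: Y {1,3}->{1}; Z {3,4,5,6}->{3,4}; V {2,3,4,5}->{4,5}
Constraint 4 (Y < V) on D(Y)={1} D(V)={4,5}: no change
So after all 4 constraints: D(Z) = {3,4}

Answer: {3,4}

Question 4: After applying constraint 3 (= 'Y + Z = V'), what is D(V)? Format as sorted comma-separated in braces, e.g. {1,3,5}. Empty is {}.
Answer: {4,5}

Derivation:
Constraint 1 (V + Y = Z) on D(V)={2,3,4,5} D(Y)={1,3,6} D(Z)={1,2,3,4,5,6}: Y {1,3,6}->{1,3}; Z {1,2,3,4,5,6}->{3,4,5,6}
Constraint 2 (Y + V = Z) on D(Y)={1,3} D(V)={2,3,4,5} D(Z)={3,4,5,6}: no change
Constraint 3 (Y + Z = V) on D(Y)={1,3} D(Z)={3,4,5,6} D(V)={2,3,4,5}: Y {1,3}->{1}; Z {3,4,5,6}->{3,4}; V {2,3,4,5}->{4,5}
So after constraint 3: D(V) = {4,5}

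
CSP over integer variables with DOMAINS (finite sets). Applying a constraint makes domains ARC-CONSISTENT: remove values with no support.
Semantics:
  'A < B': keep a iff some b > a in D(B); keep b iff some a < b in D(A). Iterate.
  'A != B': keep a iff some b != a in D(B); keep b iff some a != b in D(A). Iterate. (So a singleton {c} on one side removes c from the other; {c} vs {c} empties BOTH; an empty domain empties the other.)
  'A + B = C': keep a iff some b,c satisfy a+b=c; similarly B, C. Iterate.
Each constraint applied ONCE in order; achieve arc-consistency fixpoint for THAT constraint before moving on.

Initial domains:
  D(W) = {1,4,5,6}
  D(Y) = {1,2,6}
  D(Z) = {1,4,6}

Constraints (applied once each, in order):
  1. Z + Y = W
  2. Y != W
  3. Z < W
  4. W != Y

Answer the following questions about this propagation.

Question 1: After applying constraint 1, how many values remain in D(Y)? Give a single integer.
Constraint 1 (Z + Y = W) on D(Z)={1,4,6} D(Y)={1,2,6} D(W)={1,4,5,6}: Z {1,4,6}->{4}; Y {1,2,6}->{1,2}; W {1,4,5,6}->{5,6}
So after constraint 1: D(Y)={1,2}, size = 2

Answer: 2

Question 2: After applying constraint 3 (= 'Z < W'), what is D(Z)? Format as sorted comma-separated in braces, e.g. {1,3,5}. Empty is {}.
Constraint 1 (Z + Y = W) on D(Z)={1,4,6} D(Y)={1,2,6} D(W)={1,4,5,6}: Z {1,4,6}->{4}; Y {1,2,6}->{1,2}; W {1,4,5,6}->{5,6}
Constraint 2 (Y != W) on D(Y)={1,2} D(W)={5,6}: no change
Constraint 3 (Z < W) on D(Z)={4} D(W)={5,6}: no change
So after constraint 3: D(Z) = {4}

Answer: {4}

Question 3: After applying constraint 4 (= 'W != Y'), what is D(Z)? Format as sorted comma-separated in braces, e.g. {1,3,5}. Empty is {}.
Constraint 1 (Z + Y = W) on D(Z)={1,4,6} D(Y)={1,2,6} D(W)={1,4,5,6}: Z {1,4,6}->{4}; Y {1,2,6}->{1,2}; W {1,4,5,6}->{5,6}
Constraint 2 (Y != W) on D(Y)={1,2} D(W)={5,6}: no change
Constraint 3 (Z < W) on D(Z)={4} D(W)={5,6}: no change
Constraint 4 (W != Y) on D(W)={5,6} D(Y)={1,2}: no change
So after constraint 4: D(Z) = {4}

Answer: {4}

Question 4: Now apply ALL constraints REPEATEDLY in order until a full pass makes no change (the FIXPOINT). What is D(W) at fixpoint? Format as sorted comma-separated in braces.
pass 0 (initial): D(W)={1,4,5,6}
pass 1: W {1,4,5,6}->{5,6}; Y {1,2,6}->{1,2}; Z {1,4,6}->{4}
pass 2: no change
Fixpoint after 2 passes: D(W) = {5,6}

Answer: {5,6}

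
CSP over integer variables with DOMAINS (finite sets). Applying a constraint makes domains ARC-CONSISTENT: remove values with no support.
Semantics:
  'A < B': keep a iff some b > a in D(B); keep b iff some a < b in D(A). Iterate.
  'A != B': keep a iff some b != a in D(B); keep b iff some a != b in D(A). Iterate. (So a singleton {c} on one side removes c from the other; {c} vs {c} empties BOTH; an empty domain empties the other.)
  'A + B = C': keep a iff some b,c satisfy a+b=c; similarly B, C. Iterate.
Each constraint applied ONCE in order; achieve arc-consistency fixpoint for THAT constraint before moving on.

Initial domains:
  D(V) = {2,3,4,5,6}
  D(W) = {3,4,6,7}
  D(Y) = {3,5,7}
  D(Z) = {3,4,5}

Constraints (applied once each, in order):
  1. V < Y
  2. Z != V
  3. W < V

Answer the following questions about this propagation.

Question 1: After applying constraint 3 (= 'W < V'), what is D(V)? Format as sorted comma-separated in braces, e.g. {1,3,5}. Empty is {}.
Answer: {4,5,6}

Derivation:
Constraint 1 (V < Y) on D(V)={2,3,4,5,6} D(Y)={3,5,7}: no change
Constraint 2 (Z != V) on D(Z)={3,4,5} D(V)={2,3,4,5,6}: no change
Constraint 3 (W < V) on D(W)={3,4,6,7} D(V)={2,3,4,5,6}: W {3,4,6,7}->{3,4}; V {2,3,4,5,6}->{4,5,6}
So after constraint 3: D(V) = {4,5,6}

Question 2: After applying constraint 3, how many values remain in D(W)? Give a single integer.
Answer: 2

Derivation:
Constraint 1 (V < Y) on D(V)={2,3,4,5,6} D(Y)={3,5,7}: no change
Constraint 2 (Z != V) on D(Z)={3,4,5} D(V)={2,3,4,5,6}: no change
Constraint 3 (W < V) on D(W)={3,4,6,7} D(V)={2,3,4,5,6}: W {3,4,6,7}->{3,4}; V {2,3,4,5,6}->{4,5,6}
So after constraint 3: D(W)={3,4}, size = 2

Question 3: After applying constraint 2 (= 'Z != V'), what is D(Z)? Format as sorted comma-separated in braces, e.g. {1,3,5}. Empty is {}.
Constraint 1 (V < Y) on D(V)={2,3,4,5,6} D(Y)={3,5,7}: no change
Constraint 2 (Z != V) on D(Z)={3,4,5} D(V)={2,3,4,5,6}: no change
So after constraint 2: D(Z) = {3,4,5}

Answer: {3,4,5}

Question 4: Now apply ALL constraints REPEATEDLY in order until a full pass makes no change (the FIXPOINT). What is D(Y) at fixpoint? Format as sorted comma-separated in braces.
Answer: {5,7}

Derivation:
pass 0 (initial): D(Y)={3,5,7}
pass 1: V {2,3,4,5,6}->{4,5,6}; W {3,4,6,7}->{3,4}
pass 2: Y {3,5,7}->{5,7}
pass 3: no change
Fixpoint after 3 passes: D(Y) = {5,7}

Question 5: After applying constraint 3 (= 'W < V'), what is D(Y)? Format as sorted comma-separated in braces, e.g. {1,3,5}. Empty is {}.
Constraint 1 (V < Y) on D(V)={2,3,4,5,6} D(Y)={3,5,7}: no change
Constraint 2 (Z != V) on D(Z)={3,4,5} D(V)={2,3,4,5,6}: no change
Constraint 3 (W < V) on D(W)={3,4,6,7} D(V)={2,3,4,5,6}: W {3,4,6,7}->{3,4}; V {2,3,4,5,6}->{4,5,6}
So after constraint 3: D(Y) = {3,5,7}

Answer: {3,5,7}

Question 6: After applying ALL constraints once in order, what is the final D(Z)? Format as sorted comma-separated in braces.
Answer: {3,4,5}

Derivation:
Constraint 1 (V < Y) on D(V)={2,3,4,5,6} D(Y)={3,5,7}: no change
Constraint 2 (Z != V) on D(Z)={3,4,5} D(V)={2,3,4,5,6}: no change
Constraint 3 (W < V) on D(W)={3,4,6,7} D(V)={2,3,4,5,6}: W {3,4,6,7}->{3,4}; V {2,3,4,5,6}->{4,5,6}
So after all 3 constraints: D(Z) = {3,4,5}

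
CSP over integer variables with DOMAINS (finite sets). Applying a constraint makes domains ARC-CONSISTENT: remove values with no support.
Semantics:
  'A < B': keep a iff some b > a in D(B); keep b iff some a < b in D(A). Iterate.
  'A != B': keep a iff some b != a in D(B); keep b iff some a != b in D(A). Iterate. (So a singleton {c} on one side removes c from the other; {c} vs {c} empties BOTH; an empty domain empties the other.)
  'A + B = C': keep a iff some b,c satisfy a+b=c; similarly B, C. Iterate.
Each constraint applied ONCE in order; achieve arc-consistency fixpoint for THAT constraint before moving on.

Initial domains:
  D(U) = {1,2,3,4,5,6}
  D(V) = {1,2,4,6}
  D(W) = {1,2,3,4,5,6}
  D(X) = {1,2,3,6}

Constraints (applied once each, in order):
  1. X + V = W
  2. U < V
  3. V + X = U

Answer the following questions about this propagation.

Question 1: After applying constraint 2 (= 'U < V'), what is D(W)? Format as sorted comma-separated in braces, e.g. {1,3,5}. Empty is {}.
Answer: {2,3,4,5,6}

Derivation:
Constraint 1 (X + V = W) on D(X)={1,2,3,6} D(V)={1,2,4,6} D(W)={1,2,3,4,5,6}: X {1,2,3,6}->{1,2,3}; V {1,2,4,6}->{1,2,4}; W {1,2,3,4,5,6}->{2,3,4,5,6}
Constraint 2 (U < V) on D(U)={1,2,3,4,5,6} D(V)={1,2,4}: U {1,2,3,4,5,6}->{1,2,3}; V {1,2,4}->{2,4}
So after constraint 2: D(W) = {2,3,4,5,6}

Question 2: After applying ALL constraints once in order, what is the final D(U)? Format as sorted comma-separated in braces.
Constraint 1 (X + V = W) on D(X)={1,2,3,6} D(V)={1,2,4,6} D(W)={1,2,3,4,5,6}: X {1,2,3,6}->{1,2,3}; V {1,2,4,6}->{1,2,4}; W {1,2,3,4,5,6}->{2,3,4,5,6}
Constraint 2 (U < V) on D(U)={1,2,3,4,5,6} D(V)={1,2,4}: U {1,2,3,4,5,6}->{1,2,3}; V {1,2,4}->{2,4}
Constraint 3 (V + X = U) on D(V)={2,4} D(X)={1,2,3} D(U)={1,2,3}: V {2,4}->{2}; X {1,2,3}->{1}; U {1,2,3}->{3}
So after all 3 constraints: D(U) = {3}

Answer: {3}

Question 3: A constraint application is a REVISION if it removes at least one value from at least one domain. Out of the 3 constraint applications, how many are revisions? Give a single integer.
Answer: 3

Derivation:
Constraint 1 (X + V = W) on D(X)={1,2,3,6} D(V)={1,2,4,6} D(W)={1,2,3,4,5,6}: X {1,2,3,6}->{1,2,3}; V {1,2,4,6}->{1,2,4}; W {1,2,3,4,5,6}->{2,3,4,5,6} => REVISION
Constraint 2 (U < V) on D(U)={1,2,3,4,5,6} D(V)={1,2,4}: U {1,2,3,4,5,6}->{1,2,3}; V {1,2,4}->{2,4} => REVISION
Constraint 3 (V + X = U) on D(V)={2,4} D(X)={1,2,3} D(U)={1,2,3}: V {2,4}->{2}; X {1,2,3}->{1}; U {1,2,3}->{3} => REVISION
Total revisions = 3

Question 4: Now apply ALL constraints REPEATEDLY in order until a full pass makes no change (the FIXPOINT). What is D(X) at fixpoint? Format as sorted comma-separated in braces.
Answer: {}

Derivation:
pass 0 (initial): D(X)={1,2,3,6}
pass 1: U {1,2,3,4,5,6}->{3}; V {1,2,4,6}->{2}; W {1,2,3,4,5,6}->{2,3,4,5,6}; X {1,2,3,6}->{1}
pass 2: U {3}->{}; V {2}->{}; W {2,3,4,5,6}->{3}; X {1}->{}
pass 3: W {3}->{}
pass 4: no change
Fixpoint after 4 passes: D(X) = {}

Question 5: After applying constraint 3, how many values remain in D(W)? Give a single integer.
Constraint 1 (X + V = W) on D(X)={1,2,3,6} D(V)={1,2,4,6} D(W)={1,2,3,4,5,6}: X {1,2,3,6}->{1,2,3}; V {1,2,4,6}->{1,2,4}; W {1,2,3,4,5,6}->{2,3,4,5,6}
Constraint 2 (U < V) on D(U)={1,2,3,4,5,6} D(V)={1,2,4}: U {1,2,3,4,5,6}->{1,2,3}; V {1,2,4}->{2,4}
Constraint 3 (V + X = U) on D(V)={2,4} D(X)={1,2,3} D(U)={1,2,3}: V {2,4}->{2}; X {1,2,3}->{1}; U {1,2,3}->{3}
So after constraint 3: D(W)={2,3,4,5,6}, size = 5

Answer: 5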